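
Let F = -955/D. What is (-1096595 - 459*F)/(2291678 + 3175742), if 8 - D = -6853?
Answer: -250776665/1250398954 ≈ -0.20056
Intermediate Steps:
D = 6861 (D = 8 - 1*(-6853) = 8 + 6853 = 6861)
F = -955/6861 ≈ -0.13919
(-1096595 - 459*F)/(2291678 + 3175742) = (-1096595 - 459*(-955/6861))/(2291678 + 3175742) = (-1096595 + 146115/2287)/5467420 = -2507766650/2287*1/5467420 = -250776665/1250398954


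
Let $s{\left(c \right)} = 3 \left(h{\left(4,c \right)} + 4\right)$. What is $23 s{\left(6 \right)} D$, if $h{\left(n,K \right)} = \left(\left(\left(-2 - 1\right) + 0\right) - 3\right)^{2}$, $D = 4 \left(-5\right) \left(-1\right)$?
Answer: $55200$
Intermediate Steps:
$D = 20$ ($D = \left(-20\right) \left(-1\right) = 20$)
$h{\left(n,K \right)} = 36$ ($h{\left(n,K \right)} = \left(\left(-3 + 0\right) - 3\right)^{2} = \left(-3 - 3\right)^{2} = \left(-6\right)^{2} = 36$)
$s{\left(c \right)} = 120$ ($s{\left(c \right)} = 3 \left(36 + 4\right) = 3 \cdot 40 = 120$)
$23 s{\left(6 \right)} D = 23 \cdot 120 \cdot 20 = 2760 \cdot 20 = 55200$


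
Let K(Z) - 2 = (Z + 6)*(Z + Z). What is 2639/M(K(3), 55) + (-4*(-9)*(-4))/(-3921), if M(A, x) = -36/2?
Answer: -3448309/23526 ≈ -146.57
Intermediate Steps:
K(Z) = 2 + 2*Z*(6 + Z) (K(Z) = 2 + (Z + 6)*(Z + Z) = 2 + (6 + Z)*(2*Z) = 2 + 2*Z*(6 + Z))
M(A, x) = -18 (M(A, x) = -36*½ = -18)
2639/M(K(3), 55) + (-4*(-9)*(-4))/(-3921) = 2639/(-18) + (-4*(-9)*(-4))/(-3921) = 2639*(-1/18) + (36*(-4))*(-1/3921) = -2639/18 - 144*(-1/3921) = -2639/18 + 48/1307 = -3448309/23526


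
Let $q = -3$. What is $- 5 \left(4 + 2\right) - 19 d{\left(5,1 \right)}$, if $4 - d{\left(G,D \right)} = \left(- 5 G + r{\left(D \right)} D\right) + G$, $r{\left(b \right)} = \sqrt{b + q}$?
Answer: $-486 + 19 i \sqrt{2} \approx -486.0 + 26.87 i$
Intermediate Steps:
$r{\left(b \right)} = \sqrt{-3 + b}$ ($r{\left(b \right)} = \sqrt{b - 3} = \sqrt{-3 + b}$)
$d{\left(G,D \right)} = 4 + 4 G - D \sqrt{-3 + D}$ ($d{\left(G,D \right)} = 4 - \left(\left(- 5 G + \sqrt{-3 + D} D\right) + G\right) = 4 - \left(\left(- 5 G + D \sqrt{-3 + D}\right) + G\right) = 4 - \left(- 4 G + D \sqrt{-3 + D}\right) = 4 + 4 G - D \sqrt{-3 + D}$)
$- 5 \left(4 + 2\right) - 19 d{\left(5,1 \right)} = - 5 \left(4 + 2\right) - 19 \left(4 + 4 \cdot 5 - 1 \sqrt{-3 + 1}\right) = \left(-5\right) 6 - 19 \left(4 + 20 - 1 \sqrt{-2}\right) = -30 - 19 \left(4 + 20 - 1 i \sqrt{2}\right) = -30 - 19 \left(4 + 20 - i \sqrt{2}\right) = -30 - 19 \left(24 - i \sqrt{2}\right) = -30 - \left(456 - 19 i \sqrt{2}\right) = -486 + 19 i \sqrt{2}$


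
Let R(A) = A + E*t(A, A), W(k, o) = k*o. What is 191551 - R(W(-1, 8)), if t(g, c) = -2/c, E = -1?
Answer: 766237/4 ≈ 1.9156e+5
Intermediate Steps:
R(A) = A + 2/A (R(A) = A - (-2)/A = A + 2/A)
191551 - R(W(-1, 8)) = 191551 - (-1*8 + 2/((-1*8))) = 191551 - (-8 + 2/(-8)) = 191551 - (-8 + 2*(-⅛)) = 191551 - (-8 - ¼) = 191551 - 1*(-33/4) = 191551 + 33/4 = 766237/4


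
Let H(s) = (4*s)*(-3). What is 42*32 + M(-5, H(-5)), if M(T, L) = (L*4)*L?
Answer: 15744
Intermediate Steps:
H(s) = -12*s
M(T, L) = 4*L² (M(T, L) = (4*L)*L = 4*L²)
42*32 + M(-5, H(-5)) = 42*32 + 4*(-12*(-5))² = 1344 + 4*60² = 1344 + 4*3600 = 1344 + 14400 = 15744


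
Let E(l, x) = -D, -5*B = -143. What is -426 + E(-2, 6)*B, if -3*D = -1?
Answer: -6533/15 ≈ -435.53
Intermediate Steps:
D = ⅓ (D = -⅓*(-1) = ⅓ ≈ 0.33333)
B = 143/5 (B = -⅕*(-143) = 143/5 ≈ 28.600)
E(l, x) = -⅓ (E(l, x) = -1*⅓ = -⅓)
-426 + E(-2, 6)*B = -426 - ⅓*143/5 = -426 - 143/15 = -6533/15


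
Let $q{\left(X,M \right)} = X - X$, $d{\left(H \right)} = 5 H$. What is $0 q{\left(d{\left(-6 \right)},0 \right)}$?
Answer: $0$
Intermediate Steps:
$q{\left(X,M \right)} = 0$
$0 q{\left(d{\left(-6 \right)},0 \right)} = 0 \cdot 0 = 0$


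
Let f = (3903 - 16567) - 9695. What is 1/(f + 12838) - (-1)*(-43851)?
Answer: -417505372/9521 ≈ -43851.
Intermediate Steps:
f = -22359 (f = -12664 - 9695 = -22359)
1/(f + 12838) - (-1)*(-43851) = 1/(-22359 + 12838) - (-1)*(-43851) = 1/(-9521) - 1*43851 = -1/9521 - 43851 = -417505372/9521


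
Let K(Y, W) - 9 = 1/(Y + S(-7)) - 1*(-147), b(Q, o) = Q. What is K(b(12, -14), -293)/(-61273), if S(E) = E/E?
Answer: -2029/796549 ≈ -0.0025472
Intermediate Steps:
S(E) = 1
K(Y, W) = 156 + 1/(1 + Y) (K(Y, W) = 9 + (1/(Y + 1) - 1*(-147)) = 9 + (1/(1 + Y) + 147) = 9 + (147 + 1/(1 + Y)) = 156 + 1/(1 + Y))
K(b(12, -14), -293)/(-61273) = ((157 + 156*12)/(1 + 12))/(-61273) = ((157 + 1872)/13)*(-1/61273) = ((1/13)*2029)*(-1/61273) = (2029/13)*(-1/61273) = -2029/796549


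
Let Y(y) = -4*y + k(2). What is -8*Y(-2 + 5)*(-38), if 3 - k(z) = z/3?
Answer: -8816/3 ≈ -2938.7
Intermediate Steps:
k(z) = 3 - z/3
Y(y) = 7/3 - 4*y (Y(y) = -4*y + (3 - 1/3*2) = -4*y + (3 - 2/3) = -4*y + 7/3 = 7/3 - 4*y)
-8*Y(-2 + 5)*(-38) = -8*(7/3 - 4*(-2 + 5))*(-38) = -8*(7/3 - 4*3)*(-38) = -8*(7/3 - 12)*(-38) = -8*(-29/3)*(-38) = (232/3)*(-38) = -8816/3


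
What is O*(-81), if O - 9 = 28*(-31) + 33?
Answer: 66906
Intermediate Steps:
O = -826 (O = 9 + (28*(-31) + 33) = 9 + (-868 + 33) = 9 - 835 = -826)
O*(-81) = -826*(-81) = 66906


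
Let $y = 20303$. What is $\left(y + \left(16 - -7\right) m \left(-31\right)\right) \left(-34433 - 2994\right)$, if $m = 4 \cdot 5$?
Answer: $-226171361$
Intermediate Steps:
$m = 20$
$\left(y + \left(16 - -7\right) m \left(-31\right)\right) \left(-34433 - 2994\right) = \left(20303 + \left(16 - -7\right) 20 \left(-31\right)\right) \left(-34433 - 2994\right) = \left(20303 + \left(16 + 7\right) 20 \left(-31\right)\right) \left(-37427\right) = \left(20303 + 23 \cdot 20 \left(-31\right)\right) \left(-37427\right) = \left(20303 + 460 \left(-31\right)\right) \left(-37427\right) = \left(20303 - 14260\right) \left(-37427\right) = 6043 \left(-37427\right) = -226171361$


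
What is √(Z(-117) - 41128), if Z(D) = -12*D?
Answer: 2*I*√9931 ≈ 199.31*I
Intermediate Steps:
√(Z(-117) - 41128) = √(-12*(-117) - 41128) = √(1404 - 41128) = √(-39724) = 2*I*√9931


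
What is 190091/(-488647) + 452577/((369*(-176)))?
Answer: -77831887741/10578230256 ≈ -7.3577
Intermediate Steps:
190091/(-488647) + 452577/((369*(-176))) = 190091*(-1/488647) + 452577/(-64944) = -190091/488647 + 452577*(-1/64944) = -190091/488647 - 150859/21648 = -77831887741/10578230256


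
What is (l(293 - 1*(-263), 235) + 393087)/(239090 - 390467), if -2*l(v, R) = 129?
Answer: -262015/100918 ≈ -2.5963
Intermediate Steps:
l(v, R) = -129/2 (l(v, R) = -1/2*129 = -129/2)
(l(293 - 1*(-263), 235) + 393087)/(239090 - 390467) = (-129/2 + 393087)/(239090 - 390467) = (786045/2)/(-151377) = (786045/2)*(-1/151377) = -262015/100918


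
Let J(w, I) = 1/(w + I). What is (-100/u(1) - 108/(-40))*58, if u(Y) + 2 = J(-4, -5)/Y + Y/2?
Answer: 18783/5 ≈ 3756.6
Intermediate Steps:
J(w, I) = 1/(I + w)
u(Y) = -2 + Y/2 - 1/(9*Y) (u(Y) = -2 + (1/((-5 - 4)*Y) + Y/2) = -2 + (1/((-9)*Y) + Y*(1/2)) = -2 + (-1/(9*Y) + Y/2) = -2 + (Y/2 - 1/(9*Y)) = -2 + Y/2 - 1/(9*Y))
(-100/u(1) - 108/(-40))*58 = (-100/(-2 + (1/2)*1 - 1/9/1) - 108/(-40))*58 = (-100/(-2 + 1/2 - 1/9*1) - 108*(-1/40))*58 = (-100/(-2 + 1/2 - 1/9) + 27/10)*58 = (-100/(-29/18) + 27/10)*58 = (-100*(-18/29) + 27/10)*58 = (1800/29 + 27/10)*58 = (18783/290)*58 = 18783/5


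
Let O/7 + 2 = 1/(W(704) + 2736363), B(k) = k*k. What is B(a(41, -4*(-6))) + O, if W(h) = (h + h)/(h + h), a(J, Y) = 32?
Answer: 2763727647/2736364 ≈ 1010.0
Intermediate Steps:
W(h) = 1 (W(h) = (2*h)/((2*h)) = (2*h)*(1/(2*h)) = 1)
B(k) = k²
O = -38309089/2736364 (O = -14 + 7/(1 + 2736363) = -14 + 7/2736364 = -38309089/2736364 ≈ -14.000)
B(a(41, -4*(-6))) + O = 32² - 38309089/2736364 = 1024 - 38309089/2736364 = 2763727647/2736364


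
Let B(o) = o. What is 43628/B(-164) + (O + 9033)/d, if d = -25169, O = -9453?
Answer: -274501063/1031929 ≈ -266.01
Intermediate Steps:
43628/B(-164) + (O + 9033)/d = 43628/(-164) + (-9453 + 9033)/(-25169) = 43628*(-1/164) - 420*(-1/25169) = -10907/41 + 420/25169 = -274501063/1031929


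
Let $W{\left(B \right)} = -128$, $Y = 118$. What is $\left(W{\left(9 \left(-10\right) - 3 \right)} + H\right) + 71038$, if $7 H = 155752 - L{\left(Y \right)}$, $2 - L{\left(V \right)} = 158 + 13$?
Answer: $\frac{652291}{7} \approx 93184.0$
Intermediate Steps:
$L{\left(V \right)} = -169$ ($L{\left(V \right)} = 2 - \left(158 + 13\right) = 2 - 171 = -169$)
$H = \frac{155921}{7}$ ($H = \frac{155752 - -169}{7} = \frac{155752 + 169}{7} = \frac{1}{7} \cdot 155921 = \frac{155921}{7} \approx 22274.0$)
$\left(W{\left(9 \left(-10\right) - 3 \right)} + H\right) + 71038 = \left(-128 + \frac{155921}{7}\right) + 71038 = \frac{155025}{7} + 71038 = \frac{652291}{7}$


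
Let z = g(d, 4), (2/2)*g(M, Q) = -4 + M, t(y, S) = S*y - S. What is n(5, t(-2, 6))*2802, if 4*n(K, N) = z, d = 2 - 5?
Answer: -9807/2 ≈ -4903.5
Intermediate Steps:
t(y, S) = -S + S*y
d = -3
g(M, Q) = -4 + M
z = -7 (z = -4 - 3 = -7)
n(K, N) = -7/4 (n(K, N) = (¼)*(-7) = -7/4)
n(5, t(-2, 6))*2802 = -7/4*2802 = -9807/2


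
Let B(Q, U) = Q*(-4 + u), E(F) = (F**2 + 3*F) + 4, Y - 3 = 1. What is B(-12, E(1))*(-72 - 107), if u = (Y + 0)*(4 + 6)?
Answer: 77328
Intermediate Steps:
Y = 4 (Y = 3 + 1 = 4)
u = 40 (u = (4 + 0)*(4 + 6) = 4*10 = 40)
E(F) = 4 + F**2 + 3*F
B(Q, U) = 36*Q (B(Q, U) = Q*(-4 + 40) = Q*36 = 36*Q)
B(-12, E(1))*(-72 - 107) = (36*(-12))*(-72 - 107) = -432*(-179) = 77328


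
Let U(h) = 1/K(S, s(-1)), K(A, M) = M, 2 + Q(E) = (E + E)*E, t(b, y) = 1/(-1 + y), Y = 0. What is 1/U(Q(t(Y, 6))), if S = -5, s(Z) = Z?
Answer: -1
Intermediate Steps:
Q(E) = -2 + 2*E² (Q(E) = -2 + (E + E)*E = -2 + (2*E)*E = -2 + 2*E²)
U(h) = -1 (U(h) = 1/(-1) = -1)
1/U(Q(t(Y, 6))) = 1/(-1) = -1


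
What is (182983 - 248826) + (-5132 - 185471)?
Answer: -256446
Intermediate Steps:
(182983 - 248826) + (-5132 - 185471) = -65843 - 190603 = -256446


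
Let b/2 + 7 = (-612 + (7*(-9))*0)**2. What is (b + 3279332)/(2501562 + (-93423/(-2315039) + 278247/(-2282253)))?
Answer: 3547350341009606667/2202835693429273940 ≈ 1.6104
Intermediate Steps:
b = 749074 (b = -14 + 2*(-612 + (7*(-9))*0)**2 = -14 + 2*(-612 - 63*0)**2 = -14 + 2*(-612 + 0)**2 = -14 + 2*(-612)**2 = -14 + 2*374544 = -14 + 749088 = 749074)
(b + 3279332)/(2501562 + (-93423/(-2315039) + 278247/(-2282253))) = (749074 + 3279332)/(2501562 + (-93423/(-2315039) + 278247/(-2282253))) = 4028406/(2501562 + (-93423*(-1/2315039) + 278247*(-1/2282253))) = 4028406/(2501562 + (93423/2315039 - 92749/760751)) = 4028406/(2501562 - 143645911538/1761168234289) = 4028406/(4405671386858547880/1761168234289) = 4028406*(1761168234289/4405671386858547880) = 3547350341009606667/2202835693429273940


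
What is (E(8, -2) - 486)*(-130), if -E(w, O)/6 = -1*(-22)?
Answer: 80340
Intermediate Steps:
E(w, O) = -132 (E(w, O) = -(-6)*(-22) = -6*22 = -132)
(E(8, -2) - 486)*(-130) = (-132 - 486)*(-130) = -618*(-130) = 80340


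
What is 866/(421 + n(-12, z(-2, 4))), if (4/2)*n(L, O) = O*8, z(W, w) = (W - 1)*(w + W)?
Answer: 866/397 ≈ 2.1814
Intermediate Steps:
z(W, w) = (-1 + W)*(W + w)
n(L, O) = 4*O (n(L, O) = (O*8)/2 = (8*O)/2 = 4*O)
866/(421 + n(-12, z(-2, 4))) = 866/(421 + 4*((-2)**2 - 1*(-2) - 1*4 - 2*4)) = 866/(421 + 4*(4 + 2 - 4 - 8)) = 866/(421 + 4*(-6)) = 866/(421 - 24) = 866/397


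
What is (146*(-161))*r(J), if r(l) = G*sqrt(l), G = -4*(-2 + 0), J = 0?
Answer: 0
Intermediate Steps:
G = 8 (G = -4*(-2) = 8)
r(l) = 8*sqrt(l)
(146*(-161))*r(J) = (146*(-161))*(8*sqrt(0)) = -188048*0 = -23506*0 = 0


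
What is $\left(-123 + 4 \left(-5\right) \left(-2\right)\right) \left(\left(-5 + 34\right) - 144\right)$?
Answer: $9545$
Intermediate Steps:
$\left(-123 + 4 \left(-5\right) \left(-2\right)\right) \left(\left(-5 + 34\right) - 144\right) = \left(-123 - -40\right) \left(29 - 144\right) = \left(-123 + 40\right) \left(-115\right) = \left(-83\right) \left(-115\right) = 9545$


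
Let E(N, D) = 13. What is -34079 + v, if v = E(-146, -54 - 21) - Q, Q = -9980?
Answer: -24086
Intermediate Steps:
v = 9993 (v = 13 - 1*(-9980) = 13 + 9980 = 9993)
-34079 + v = -34079 + 9993 = -24086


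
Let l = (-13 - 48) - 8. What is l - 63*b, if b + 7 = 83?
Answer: -4857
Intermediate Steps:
b = 76 (b = -7 + 83 = 76)
l = -69 (l = -61 - 8 = -69)
l - 63*b = -69 - 63*76 = -69 - 4788 = -4857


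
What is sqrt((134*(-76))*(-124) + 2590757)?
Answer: sqrt(3853573) ≈ 1963.1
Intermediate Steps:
sqrt((134*(-76))*(-124) + 2590757) = sqrt(-10184*(-124) + 2590757) = sqrt(1262816 + 2590757) = sqrt(3853573)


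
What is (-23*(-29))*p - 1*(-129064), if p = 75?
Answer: 179089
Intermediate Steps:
(-23*(-29))*p - 1*(-129064) = -23*(-29)*75 - 1*(-129064) = 667*75 + 129064 = 50025 + 129064 = 179089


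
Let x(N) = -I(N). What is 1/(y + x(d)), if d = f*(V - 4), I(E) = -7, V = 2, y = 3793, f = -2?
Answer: 1/3800 ≈ 0.00026316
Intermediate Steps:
d = 4 (d = -2*(2 - 4) = -2*(-2) = 4)
x(N) = 7 (x(N) = -1*(-7) = 7)
1/(y + x(d)) = 1/(3793 + 7) = 1/3800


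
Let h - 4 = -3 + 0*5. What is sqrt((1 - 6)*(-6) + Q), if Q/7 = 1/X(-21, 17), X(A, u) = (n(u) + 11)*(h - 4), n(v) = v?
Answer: sqrt(1077)/6 ≈ 5.4696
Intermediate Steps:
h = 1 (h = 4 + (-3 + 0*5) = 4 + (-3 + 0) = 4 - 3 = 1)
X(A, u) = -33 - 3*u (X(A, u) = (u + 11)*(1 - 4) = (11 + u)*(-3) = -33 - 3*u)
Q = -1/12 (Q = 7/(-33 - 3*17) = 7/(-33 - 51) = 7/(-84) = 7*(-1/84) = -1/12 ≈ -0.083333)
sqrt((1 - 6)*(-6) + Q) = sqrt((1 - 6)*(-6) - 1/12) = sqrt(-5*(-6) - 1/12) = sqrt(30 - 1/12) = sqrt(359/12) = sqrt(1077)/6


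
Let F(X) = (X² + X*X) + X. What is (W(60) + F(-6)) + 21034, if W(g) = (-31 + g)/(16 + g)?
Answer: 1603629/76 ≈ 21100.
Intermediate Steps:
F(X) = X + 2*X² (F(X) = (X² + X²) + X = 2*X² + X = X + 2*X²)
W(g) = (-31 + g)/(16 + g)
(W(60) + F(-6)) + 21034 = ((-31 + 60)/(16 + 60) - 6*(1 + 2*(-6))) + 21034 = (29/76 - 6*(1 - 12)) + 21034 = ((1/76)*29 - 6*(-11)) + 21034 = (29/76 + 66) + 21034 = 5045/76 + 21034 = 1603629/76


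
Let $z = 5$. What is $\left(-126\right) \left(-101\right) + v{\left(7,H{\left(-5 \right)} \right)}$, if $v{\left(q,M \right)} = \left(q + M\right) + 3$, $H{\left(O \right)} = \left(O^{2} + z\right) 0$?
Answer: $12736$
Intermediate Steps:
$H{\left(O \right)} = 0$ ($H{\left(O \right)} = \left(O^{2} + 5\right) 0 = \left(5 + O^{2}\right) 0 = 0$)
$v{\left(q,M \right)} = 3 + M + q$ ($v{\left(q,M \right)} = \left(M + q\right) + 3 = 3 + M + q$)
$\left(-126\right) \left(-101\right) + v{\left(7,H{\left(-5 \right)} \right)} = \left(-126\right) \left(-101\right) + \left(3 + 0 + 7\right) = 12726 + 10 = 12736$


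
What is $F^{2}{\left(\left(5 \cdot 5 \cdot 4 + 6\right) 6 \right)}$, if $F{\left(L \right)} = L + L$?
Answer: $1617984$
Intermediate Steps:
$F{\left(L \right)} = 2 L$
$F^{2}{\left(\left(5 \cdot 5 \cdot 4 + 6\right) 6 \right)} = \left(2 \left(5 \cdot 5 \cdot 4 + 6\right) 6\right)^{2} = \left(2 \left(25 \cdot 4 + 6\right) 6\right)^{2} = \left(2 \left(100 + 6\right) 6\right)^{2} = \left(2 \cdot 106 \cdot 6\right)^{2} = \left(2 \cdot 636\right)^{2} = 1272^{2} = 1617984$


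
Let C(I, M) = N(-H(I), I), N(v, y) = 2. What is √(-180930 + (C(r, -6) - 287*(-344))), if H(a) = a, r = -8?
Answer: 10*I*√822 ≈ 286.71*I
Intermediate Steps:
C(I, M) = 2
√(-180930 + (C(r, -6) - 287*(-344))) = √(-180930 + (2 - 287*(-344))) = √(-180930 + (2 + 98728)) = √(-180930 + 98730) = √(-82200) = 10*I*√822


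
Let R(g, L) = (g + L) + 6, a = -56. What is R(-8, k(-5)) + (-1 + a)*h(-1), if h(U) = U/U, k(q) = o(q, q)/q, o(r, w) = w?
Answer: -58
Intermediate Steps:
k(q) = 1 (k(q) = q/q = 1)
R(g, L) = 6 + L + g (R(g, L) = (L + g) + 6 = 6 + L + g)
h(U) = 1
R(-8, k(-5)) + (-1 + a)*h(-1) = (6 + 1 - 8) + (-1 - 56)*1 = -1 - 57*1 = -1 - 57 = -58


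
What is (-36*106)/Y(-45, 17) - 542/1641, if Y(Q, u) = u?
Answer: -6271270/27897 ≈ -224.80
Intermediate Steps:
(-36*106)/Y(-45, 17) - 542/1641 = -36*106/17 - 542/1641 = -3816*1/17 - 542*1/1641 = -3816/17 - 542/1641 = -6271270/27897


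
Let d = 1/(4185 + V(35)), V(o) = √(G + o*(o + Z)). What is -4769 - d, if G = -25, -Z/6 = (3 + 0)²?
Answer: (-4769*√690 + 19958266*I)/(√690 - 4185*I) ≈ -4769.0 + 1.505e-6*I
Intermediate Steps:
Z = -54 (Z = -6*(3 + 0)² = -6*3² = -6*9 = -54)
V(o) = √(-25 + o*(-54 + o)) (V(o) = √(-25 + o*(o - 54)) = √(-25 + o*(-54 + o)))
d = 1/(4185 + I*√690) (d = 1/(4185 + √(-25 + 35² - 54*35)) = 1/(4185 + √(-25 + 1225 - 1890)) = 1/(4185 + √(-690)) = 1/(4185 + I*√690) ≈ 0.00023894 - 1.5e-6*I)
-4769 - d = -4769 - (279/1167661 - I*√690/17514915) = -4769 + (-279/1167661 + I*√690/17514915) = -5568575588/1167661 + I*√690/17514915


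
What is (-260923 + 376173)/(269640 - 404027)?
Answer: -115250/134387 ≈ -0.85760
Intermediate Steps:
(-260923 + 376173)/(269640 - 404027) = 115250/(-134387) = 115250*(-1/134387) = -115250/134387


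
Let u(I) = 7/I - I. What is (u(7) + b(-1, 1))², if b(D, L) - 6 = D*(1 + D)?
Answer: 0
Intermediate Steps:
u(I) = -I + 7/I
b(D, L) = 6 + D*(1 + D)
(u(7) + b(-1, 1))² = ((-1*7 + 7/7) + (6 - 1 + (-1)²))² = ((-7 + 7*(⅐)) + (6 - 1 + 1))² = ((-7 + 1) + 6)² = (-6 + 6)² = 0² = 0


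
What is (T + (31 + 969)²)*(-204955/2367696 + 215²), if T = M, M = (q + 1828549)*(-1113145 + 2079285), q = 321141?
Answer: 9471241569318286146125/98654 ≈ 9.6005e+16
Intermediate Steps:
M = 2076901496600 (M = (321141 + 1828549)*(-1113145 + 2079285) = 2149690*966140 = 2076901496600)
T = 2076901496600
(T + (31 + 969)²)*(-204955/2367696 + 215²) = (2076901496600 + (31 + 969)²)*(-204955/2367696 + 215²) = (2076901496600 + 1000²)*(-204955*1/2367696 + 46225) = (2076901496600 + 1000000)*(-204955/2367696 + 46225) = 2076902496600*(109446542645/2367696) = 9471241569318286146125/98654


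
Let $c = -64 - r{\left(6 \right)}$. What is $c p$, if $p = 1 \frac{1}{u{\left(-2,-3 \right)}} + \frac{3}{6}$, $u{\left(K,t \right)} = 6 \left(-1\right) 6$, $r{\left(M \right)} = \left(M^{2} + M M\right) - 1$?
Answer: $- \frac{255}{4} \approx -63.75$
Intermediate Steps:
$r{\left(M \right)} = -1 + 2 M^{2}$ ($r{\left(M \right)} = \left(M^{2} + M^{2}\right) - 1 = 2 M^{2} - 1 = -1 + 2 M^{2}$)
$c = -135$ ($c = -64 - \left(-1 + 2 \cdot 6^{2}\right) = -64 - \left(-1 + 2 \cdot 36\right) = -64 - \left(-1 + 72\right) = -64 - 71 = -135$)
$u{\left(K,t \right)} = -36$ ($u{\left(K,t \right)} = \left(-6\right) 6 = -36$)
$p = \frac{17}{36}$ ($p = 1 \frac{1}{-36} + \frac{3}{6} = 1 \left(- \frac{1}{36}\right) + 3 \cdot \frac{1}{6} = - \frac{1}{36} + \frac{1}{2} = \frac{17}{36} \approx 0.47222$)
$c p = \left(-135\right) \frac{17}{36} = - \frac{255}{4}$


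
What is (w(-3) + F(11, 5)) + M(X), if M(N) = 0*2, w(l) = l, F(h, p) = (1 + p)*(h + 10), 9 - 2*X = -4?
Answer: 123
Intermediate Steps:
X = 13/2 (X = 9/2 - 1/2*(-4) = 9/2 + 2 = 13/2 ≈ 6.5000)
F(h, p) = (1 + p)*(10 + h)
M(N) = 0
(w(-3) + F(11, 5)) + M(X) = (-3 + (10 + 11 + 10*5 + 11*5)) + 0 = (-3 + (10 + 11 + 50 + 55)) + 0 = (-3 + 126) + 0 = 123 + 0 = 123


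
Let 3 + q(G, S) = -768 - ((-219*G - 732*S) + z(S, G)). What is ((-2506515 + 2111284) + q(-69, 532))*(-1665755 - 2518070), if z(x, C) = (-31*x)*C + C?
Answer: 4851429587600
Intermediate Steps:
z(x, C) = C - 31*C*x (z(x, C) = -31*C*x + C = C - 31*C*x)
q(G, S) = -771 + 219*G + 732*S - G*(1 - 31*S) (q(G, S) = -3 + (-768 - ((-219*G - 732*S) + G*(1 - 31*S))) = -3 + (-768 - ((-732*S - 219*G) + G*(1 - 31*S))) = -3 + (-768 - (-732*S - 219*G + G*(1 - 31*S))) = -3 + (-768 + (219*G + 732*S - G*(1 - 31*S))) = -3 + (-768 + 219*G + 732*S - G*(1 - 31*S)) = -771 + 219*G + 732*S - G*(1 - 31*S))
((-2506515 + 2111284) + q(-69, 532))*(-1665755 - 2518070) = ((-2506515 + 2111284) + (-771 + 218*(-69) + 732*532 + 31*(-69)*532))*(-1665755 - 2518070) = (-395231 + (-771 - 15042 + 389424 - 1137948))*(-4183825) = (-395231 - 764337)*(-4183825) = -1159568*(-4183825) = 4851429587600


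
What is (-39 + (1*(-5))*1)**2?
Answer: 1936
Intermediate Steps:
(-39 + (1*(-5))*1)**2 = (-39 - 5*1)**2 = (-39 - 5)**2 = (-44)**2 = 1936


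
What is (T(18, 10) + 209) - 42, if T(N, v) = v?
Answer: 177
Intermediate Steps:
(T(18, 10) + 209) - 42 = (10 + 209) - 42 = 219 - 42 = 177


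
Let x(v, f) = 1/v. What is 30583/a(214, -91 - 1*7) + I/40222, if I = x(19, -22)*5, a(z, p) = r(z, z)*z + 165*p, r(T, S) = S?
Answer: 5843056806/5660180617 ≈ 1.0323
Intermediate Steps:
a(z, p) = z² + 165*p (a(z, p) = z*z + 165*p = z² + 165*p)
I = 5/19 ≈ 0.26316
30583/a(214, -91 - 1*7) + I/40222 = 30583/(214² + 165*(-91 - 1*7)) + (5/19)/40222 = 30583/(45796 + 165*(-91 - 7)) + (5/19)*(1/40222) = 30583/(45796 + 165*(-98)) + 5/764218 = 30583/(45796 - 16170) + 5/764218 = 30583/29626 + 5/764218 = 5843056806/5660180617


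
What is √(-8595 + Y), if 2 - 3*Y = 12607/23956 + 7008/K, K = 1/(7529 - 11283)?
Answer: √11312338420899579/35934 ≈ 2959.9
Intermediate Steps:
K = -1/3754 (K = 1/(-3754) = -1/3754 ≈ -0.00026638)
Y = 630235249897/71868 (Y = ⅔ - (12607/23956 + 7008/(-1/3754))/3 = ⅔ - (12607*(1/23956) + 7008*(-3754))/3 = ⅔ - (12607/23956 - 26308032)/3 = ⅔ - ⅓*(-630235201985/23956) = ⅔ + 630235201985/71868 = 630235249897/71868 ≈ 8.7693e+6)
√(-8595 + Y) = √(-8595 + 630235249897/71868) = √(629617544437/71868) = √11312338420899579/35934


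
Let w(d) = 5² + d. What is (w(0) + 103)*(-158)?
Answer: -20224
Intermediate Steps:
w(d) = 25 + d
(w(0) + 103)*(-158) = ((25 + 0) + 103)*(-158) = (25 + 103)*(-158) = 128*(-158) = -20224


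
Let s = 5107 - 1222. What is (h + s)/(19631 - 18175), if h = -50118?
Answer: -46233/1456 ≈ -31.753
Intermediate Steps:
s = 3885
(h + s)/(19631 - 18175) = (-50118 + 3885)/(19631 - 18175) = -46233/1456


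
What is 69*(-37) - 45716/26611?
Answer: -67983599/26611 ≈ -2554.7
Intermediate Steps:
69*(-37) - 45716/26611 = -2553 - 45716/26611 = -67983599/26611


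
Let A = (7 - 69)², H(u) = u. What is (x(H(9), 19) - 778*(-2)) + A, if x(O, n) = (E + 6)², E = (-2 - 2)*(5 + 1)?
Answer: 5724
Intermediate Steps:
E = -24 (E = -4*6 = -24)
A = 3844 (A = (-62)² = 3844)
x(O, n) = 324 (x(O, n) = (-24 + 6)² = (-18)² = 324)
(x(H(9), 19) - 778*(-2)) + A = (324 - 778*(-2)) + 3844 = (324 + 1556) + 3844 = 1880 + 3844 = 5724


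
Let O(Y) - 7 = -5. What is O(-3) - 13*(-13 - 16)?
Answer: 379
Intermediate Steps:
O(Y) = 2 (O(Y) = 7 - 5 = 2)
O(-3) - 13*(-13 - 16) = 2 - 13*(-13 - 16) = 2 - 13*(-29) = 2 + 377 = 379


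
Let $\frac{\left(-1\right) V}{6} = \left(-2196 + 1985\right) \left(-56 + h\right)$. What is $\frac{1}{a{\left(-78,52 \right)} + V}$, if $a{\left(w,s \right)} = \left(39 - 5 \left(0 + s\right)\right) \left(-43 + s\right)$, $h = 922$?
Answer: $\frac{1}{1094367} \approx 9.1377 \cdot 10^{-7}$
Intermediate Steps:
$V = 1096356$ ($V = - 6 \left(-2196 + 1985\right) \left(-56 + 922\right) = - 6 \left(\left(-211\right) 866\right) = \left(-6\right) \left(-182726\right) = 1096356$)
$a{\left(w,s \right)} = \left(-43 + s\right) \left(39 - 5 s\right)$ ($a{\left(w,s \right)} = \left(39 - 5 s\right) \left(-43 + s\right) = \left(-43 + s\right) \left(39 - 5 s\right)$)
$\frac{1}{a{\left(-78,52 \right)} + V} = \frac{1}{\left(-1677 - 5 \cdot 52^{2} + 254 \cdot 52\right) + 1096356} = \frac{1}{\left(-1677 - 13520 + 13208\right) + 1096356} = \frac{1}{-1989 + 1096356} = \frac{1}{1094367}$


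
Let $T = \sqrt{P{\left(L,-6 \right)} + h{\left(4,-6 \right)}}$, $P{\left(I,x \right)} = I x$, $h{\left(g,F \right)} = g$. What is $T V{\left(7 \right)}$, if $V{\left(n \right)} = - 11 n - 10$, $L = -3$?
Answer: $- 87 \sqrt{22} \approx -408.07$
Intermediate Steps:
$V{\left(n \right)} = -10 - 11 n$
$T = \sqrt{22}$ ($T = \sqrt{\left(-3\right) \left(-6\right) + 4} = \sqrt{18 + 4} = \sqrt{22} \approx 4.6904$)
$T V{\left(7 \right)} = \sqrt{22} \left(-10 - 77\right) = \sqrt{22} \left(-87\right) = - 87 \sqrt{22}$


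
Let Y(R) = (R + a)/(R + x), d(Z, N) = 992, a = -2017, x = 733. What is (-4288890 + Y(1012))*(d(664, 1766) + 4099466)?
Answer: -6137659069947438/349 ≈ -1.7586e+13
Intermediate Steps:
Y(R) = (-2017 + R)/(733 + R) (Y(R) = (R - 2017)/(R + 733) = (-2017 + R)/(733 + R))
(-4288890 + Y(1012))*(d(664, 1766) + 4099466) = (-4288890 + (-2017 + 1012)/(733 + 1012))*(992 + 4099466) = (-4288890 - 1005/1745)*4100458 = (-4288890 + (1/1745)*(-1005))*4100458 = (-4288890 - 201/349)*4100458 = -1496822811/349*4100458 = -6137659069947438/349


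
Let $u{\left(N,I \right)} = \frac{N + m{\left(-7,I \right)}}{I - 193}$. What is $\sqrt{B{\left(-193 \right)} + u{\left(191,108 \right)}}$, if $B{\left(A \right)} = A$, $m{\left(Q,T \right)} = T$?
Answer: $\frac{24 i \sqrt{2465}}{85} \approx 14.018 i$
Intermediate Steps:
$u{\left(N,I \right)} = \frac{I + N}{-193 + I}$ ($u{\left(N,I \right)} = \frac{N + I}{I - 193} = \frac{I + N}{-193 + I}$)
$\sqrt{B{\left(-193 \right)} + u{\left(191,108 \right)}} = \sqrt{-193 + \frac{108 + 191}{-193 + 108}} = \sqrt{-193 + \frac{1}{-85} \cdot 299} = \sqrt{-193 - \frac{299}{85}} = \sqrt{- \frac{16704}{85}} = \frac{24 i \sqrt{2465}}{85}$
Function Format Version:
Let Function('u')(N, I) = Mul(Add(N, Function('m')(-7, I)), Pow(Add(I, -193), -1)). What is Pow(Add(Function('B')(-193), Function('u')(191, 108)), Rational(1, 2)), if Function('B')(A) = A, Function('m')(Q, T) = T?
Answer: Mul(Rational(24, 85), I, Pow(2465, Rational(1, 2))) ≈ Mul(14.018, I)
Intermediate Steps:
Function('u')(N, I) = Mul(Pow(Add(-193, I), -1), Add(I, N)) (Function('u')(N, I) = Mul(Add(N, I), Pow(Add(I, -193), -1)) = Mul(Add(I, N), Pow(Add(-193, I), -1)) = Mul(Pow(Add(-193, I), -1), Add(I, N)))
Pow(Add(Function('B')(-193), Function('u')(191, 108)), Rational(1, 2)) = Pow(Add(-193, Mul(Pow(Add(-193, 108), -1), Add(108, 191))), Rational(1, 2)) = Pow(Add(-193, Mul(Pow(-85, -1), 299)), Rational(1, 2)) = Pow(Add(-193, Mul(Rational(-1, 85), 299)), Rational(1, 2)) = Pow(Add(-193, Rational(-299, 85)), Rational(1, 2)) = Pow(Rational(-16704, 85), Rational(1, 2)) = Mul(Rational(24, 85), I, Pow(2465, Rational(1, 2)))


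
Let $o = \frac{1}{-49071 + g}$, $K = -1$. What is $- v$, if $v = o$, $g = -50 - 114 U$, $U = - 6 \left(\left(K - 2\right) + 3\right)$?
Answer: $\frac{1}{49121} \approx 2.0358 \cdot 10^{-5}$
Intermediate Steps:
$U = 0$ ($U = - 6 \left(\left(-1 - 2\right) + 3\right) = - 6 \left(-3 + 3\right) = \left(-6\right) 0 = 0$)
$g = -50$ ($g = -50 - 0 = -50 + 0 = -50$)
$o = - \frac{1}{49121}$ ($o = \frac{1}{-49071 - 50} = \frac{1}{-49121} = - \frac{1}{49121} \approx -2.0358 \cdot 10^{-5}$)
$v = - \frac{1}{49121} \approx -2.0358 \cdot 10^{-5}$
$- v = \left(-1\right) \left(- \frac{1}{49121}\right) = \frac{1}{49121}$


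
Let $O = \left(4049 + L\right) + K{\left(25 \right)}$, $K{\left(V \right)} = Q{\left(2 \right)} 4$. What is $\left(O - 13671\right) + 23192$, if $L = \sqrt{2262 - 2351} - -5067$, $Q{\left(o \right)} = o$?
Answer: $18645 + i \sqrt{89} \approx 18645.0 + 9.434 i$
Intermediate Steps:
$L = 5067 + i \sqrt{89}$ ($L = \sqrt{-89} + 5067 = i \sqrt{89} + 5067 = 5067 + i \sqrt{89} \approx 5067.0 + 9.434 i$)
$K{\left(V \right)} = 8$ ($K{\left(V \right)} = 2 \cdot 4 = 8$)
$O = 9124 + i \sqrt{89}$ ($O = \left(4049 + \left(5067 + i \sqrt{89}\right)\right) + 8 = \left(9116 + i \sqrt{89}\right) + 8 = 9124 + i \sqrt{89} \approx 9124.0 + 9.434 i$)
$\left(O - 13671\right) + 23192 = \left(\left(9124 + i \sqrt{89}\right) - 13671\right) + 23192 = \left(-4547 + i \sqrt{89}\right) + 23192 = 18645 + i \sqrt{89}$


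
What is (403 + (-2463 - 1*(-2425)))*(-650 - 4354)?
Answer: -1826460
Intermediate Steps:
(403 + (-2463 - 1*(-2425)))*(-650 - 4354) = (403 + (-2463 + 2425))*(-5004) = (403 - 38)*(-5004) = 365*(-5004) = -1826460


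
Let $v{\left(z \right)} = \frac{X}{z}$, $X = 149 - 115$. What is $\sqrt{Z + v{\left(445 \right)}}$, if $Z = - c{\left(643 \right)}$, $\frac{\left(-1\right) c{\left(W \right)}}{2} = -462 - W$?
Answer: $\frac{2 i \sqrt{109405030}}{445} \approx 47.01 i$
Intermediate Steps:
$c{\left(W \right)} = 924 + 2 W$ ($c{\left(W \right)} = - 2 \left(-462 - W\right) = 924 + 2 W$)
$X = 34$
$v{\left(z \right)} = \frac{34}{z}$
$Z = -2210$ ($Z = - (924 + 2 \cdot 643) = - (924 + 1286) = \left(-1\right) 2210 = -2210$)
$\sqrt{Z + v{\left(445 \right)}} = \sqrt{-2210 + \frac{34}{445}} = \sqrt{- \frac{983416}{445}} = \frac{2 i \sqrt{109405030}}{445}$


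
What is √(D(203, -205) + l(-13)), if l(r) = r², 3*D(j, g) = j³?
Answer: √25097802/3 ≈ 1669.9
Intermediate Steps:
D(j, g) = j³/3
√(D(203, -205) + l(-13)) = √((⅓)*203³ + (-13)²) = √((⅓)*8365427 + 169) = √(8365427/3 + 169) = √(8365934/3) = √25097802/3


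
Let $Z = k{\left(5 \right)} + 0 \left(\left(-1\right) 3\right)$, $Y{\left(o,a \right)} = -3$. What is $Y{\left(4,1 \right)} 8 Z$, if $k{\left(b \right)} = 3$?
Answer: $-72$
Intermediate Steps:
$Z = 3$ ($Z = 3 + 0 \left(\left(-1\right) 3\right) = 3 + 0 \left(-3\right) = 3 + 0 = 3$)
$Y{\left(4,1 \right)} 8 Z = \left(-3\right) 8 \cdot 3 = \left(-24\right) 3 = -72$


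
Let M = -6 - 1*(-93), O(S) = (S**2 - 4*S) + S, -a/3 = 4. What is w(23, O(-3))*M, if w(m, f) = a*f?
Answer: -18792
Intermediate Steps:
a = -12 (a = -3*4 = -12)
O(S) = S**2 - 3*S
M = 87 (M = -6 + 93 = 87)
w(m, f) = -12*f
w(23, O(-3))*M = -(-36)*(-3 - 3)*87 = -(-36)*(-6)*87 = -12*18*87 = -216*87 = -18792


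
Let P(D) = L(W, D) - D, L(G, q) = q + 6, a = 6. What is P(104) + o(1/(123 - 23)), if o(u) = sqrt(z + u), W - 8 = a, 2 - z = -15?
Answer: 6 + 9*sqrt(21)/10 ≈ 10.124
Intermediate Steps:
z = 17 (z = 2 - 1*(-15) = 2 + 15 = 17)
W = 14 (W = 8 + 6 = 14)
L(G, q) = 6 + q
P(D) = 6 (P(D) = (6 + D) - D = 6)
o(u) = sqrt(17 + u)
P(104) + o(1/(123 - 23)) = 6 + sqrt(17 + 1/(123 - 23)) = 6 + sqrt(17 + 1/100) = 6 + sqrt(1701/100) = 6 + 9*sqrt(21)/10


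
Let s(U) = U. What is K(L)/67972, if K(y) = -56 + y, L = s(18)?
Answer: -19/33986 ≈ -0.00055905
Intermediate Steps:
L = 18
K(L)/67972 = (-56 + 18)/67972 = -38*1/67972 = -19/33986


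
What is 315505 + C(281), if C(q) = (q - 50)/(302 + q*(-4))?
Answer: 86448293/274 ≈ 3.1550e+5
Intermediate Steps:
C(q) = (-50 + q)/(302 - 4*q)
315505 + C(281) = 315505 + (50 - 1*281)/(2*(-151 + 2*281)) = 315505 + (50 - 281)/(2*(-151 + 562)) = 315505 + (½)*(-231)/411 = 315505 + (½)*(1/411)*(-231) = 315505 - 77/274 = 86448293/274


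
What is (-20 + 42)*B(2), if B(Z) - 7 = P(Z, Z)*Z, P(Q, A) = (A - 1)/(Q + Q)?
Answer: 165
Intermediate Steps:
P(Q, A) = (-1 + A)/(2*Q) (P(Q, A) = (-1 + A)/((2*Q)) = (-1 + A)*(1/(2*Q)) = (-1 + A)/(2*Q))
B(Z) = 13/2 + Z/2 (B(Z) = 7 + ((-1 + Z)/(2*Z))*Z = 7 + (-1/2 + Z/2) = 13/2 + Z/2)
(-20 + 42)*B(2) = (-20 + 42)*(13/2 + (1/2)*2) = 22*(13/2 + 1) = 22*(15/2) = 165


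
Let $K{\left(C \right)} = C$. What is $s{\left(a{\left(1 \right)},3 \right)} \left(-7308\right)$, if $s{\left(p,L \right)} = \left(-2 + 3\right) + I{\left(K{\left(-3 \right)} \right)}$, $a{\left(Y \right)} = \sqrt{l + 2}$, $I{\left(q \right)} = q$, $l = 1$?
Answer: $14616$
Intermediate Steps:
$a{\left(Y \right)} = \sqrt{3}$ ($a{\left(Y \right)} = \sqrt{1 + 2} = \sqrt{3}$)
$s{\left(p,L \right)} = -2$ ($s{\left(p,L \right)} = \left(-2 + 3\right) - 3 = 1 - 3 = -2$)
$s{\left(a{\left(1 \right)},3 \right)} \left(-7308\right) = \left(-2\right) \left(-7308\right) = 14616$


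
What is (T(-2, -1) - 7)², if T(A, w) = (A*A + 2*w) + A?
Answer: 49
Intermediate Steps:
T(A, w) = A + A² + 2*w (T(A, w) = (A² + 2*w) + A = A + A² + 2*w)
(T(-2, -1) - 7)² = ((-2 + (-2)² + 2*(-1)) - 7)² = ((-2 + 4 - 2) - 7)² = (0 - 7)² = (-7)² = 49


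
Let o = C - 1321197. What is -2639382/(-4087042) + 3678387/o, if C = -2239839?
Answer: -939131306917/2425683949252 ≈ -0.38716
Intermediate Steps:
o = -3561036 (o = -2239839 - 1321197 = -3561036)
-2639382/(-4087042) + 3678387/o = -2639382/(-4087042) + 3678387/(-3561036) = -2639382*(-1/4087042) + 3678387*(-1/3561036) = 1319691/2043521 - 1226129/1187012 = -939131306917/2425683949252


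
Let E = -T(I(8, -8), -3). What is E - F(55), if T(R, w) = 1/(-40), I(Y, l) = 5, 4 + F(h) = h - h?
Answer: 161/40 ≈ 4.0250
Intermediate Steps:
F(h) = -4 (F(h) = -4 + (h - h) = -4 + 0 = -4)
T(R, w) = -1/40
E = 1/40 (E = -1*(-1/40) = 1/40 ≈ 0.025000)
E - F(55) = 1/40 - 1*(-4) = 1/40 + 4 = 161/40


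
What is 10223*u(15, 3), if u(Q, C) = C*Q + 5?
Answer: 511150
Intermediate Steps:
u(Q, C) = 5 + C*Q
10223*u(15, 3) = 10223*(5 + 3*15) = 10223*(5 + 45) = 10223*50 = 511150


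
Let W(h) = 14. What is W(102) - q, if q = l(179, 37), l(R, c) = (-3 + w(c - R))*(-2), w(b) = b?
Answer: -276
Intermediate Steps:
l(R, c) = 6 - 2*c + 2*R (l(R, c) = (-3 + (c - R))*(-2) = (-3 + c - R)*(-2) = 6 - 2*c + 2*R)
q = 290 (q = 6 - 2*37 + 2*179 = 6 - 74 + 358 = 290)
W(102) - q = 14 - 1*290 = 14 - 290 = -276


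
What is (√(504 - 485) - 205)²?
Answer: (205 - √19)² ≈ 40257.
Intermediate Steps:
(√(504 - 485) - 205)² = (√19 - 205)² = (-205 + √19)²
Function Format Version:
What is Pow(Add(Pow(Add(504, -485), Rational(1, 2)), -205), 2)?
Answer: Pow(Add(205, Mul(-1, Pow(19, Rational(1, 2)))), 2) ≈ 40257.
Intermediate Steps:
Pow(Add(Pow(Add(504, -485), Rational(1, 2)), -205), 2) = Pow(Add(Pow(19, Rational(1, 2)), -205), 2) = Pow(Add(-205, Pow(19, Rational(1, 2))), 2)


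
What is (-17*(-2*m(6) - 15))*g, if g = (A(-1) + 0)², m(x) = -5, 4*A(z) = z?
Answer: 85/16 ≈ 5.3125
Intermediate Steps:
A(z) = z/4
g = 1/16 (g = ((¼)*(-1) + 0)² = (-¼ + 0)² = (-¼)² = 1/16 ≈ 0.062500)
(-17*(-2*m(6) - 15))*g = -17*(-2*(-5) - 15)*(1/16) = -17*(10 - 15)*(1/16) = -17*(-5)*(1/16) = 85*(1/16) = 85/16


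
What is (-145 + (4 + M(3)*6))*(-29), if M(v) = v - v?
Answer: 4089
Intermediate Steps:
M(v) = 0
(-145 + (4 + M(3)*6))*(-29) = (-145 + (4 + 0*6))*(-29) = (-145 + (4 + 0))*(-29) = (-145 + 4)*(-29) = -141*(-29) = 4089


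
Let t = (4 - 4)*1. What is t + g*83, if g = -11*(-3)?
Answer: 2739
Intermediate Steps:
g = 33
t = 0 (t = 0*1 = 0)
t + g*83 = 0 + 33*83 = 0 + 2739 = 2739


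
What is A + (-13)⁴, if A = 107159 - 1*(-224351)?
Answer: 360071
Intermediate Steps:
A = 331510 (A = 107159 + 224351 = 331510)
A + (-13)⁴ = 331510 + (-13)⁴ = 331510 + 28561 = 360071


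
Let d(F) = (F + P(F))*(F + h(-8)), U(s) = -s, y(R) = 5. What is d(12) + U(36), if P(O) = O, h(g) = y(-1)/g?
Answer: 237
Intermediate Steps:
h(g) = 5/g
d(F) = 2*F*(-5/8 + F) (d(F) = (F + F)*(F + 5/(-8)) = (2*F)*(F + 5*(-⅛)) = (2*F)*(F - 5/8) = (2*F)*(-5/8 + F) = 2*F*(-5/8 + F))
d(12) + U(36) = (¼)*12*(-5 + 8*12) - 1*36 = (¼)*12*(-5 + 96) - 36 = (¼)*12*91 - 36 = 273 - 36 = 237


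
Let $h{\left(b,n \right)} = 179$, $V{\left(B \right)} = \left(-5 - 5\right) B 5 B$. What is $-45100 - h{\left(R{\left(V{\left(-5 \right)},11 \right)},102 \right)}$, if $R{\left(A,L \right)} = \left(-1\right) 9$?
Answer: $-45279$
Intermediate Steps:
$V{\left(B \right)} = - 50 B^{2}$ ($V{\left(B \right)} = - 10 \cdot 5 B B = - 10 \cdot 5 B^{2} = - 50 B^{2}$)
$R{\left(A,L \right)} = -9$
$-45100 - h{\left(R{\left(V{\left(-5 \right)},11 \right)},102 \right)} = -45100 - 179 = -45279$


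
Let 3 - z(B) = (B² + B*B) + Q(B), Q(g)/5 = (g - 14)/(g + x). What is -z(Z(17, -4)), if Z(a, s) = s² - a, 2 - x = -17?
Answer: -31/6 ≈ -5.1667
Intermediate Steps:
x = 19 (x = 2 - 1*(-17) = 2 + 17 = 19)
Q(g) = 5*(-14 + g)/(19 + g) (Q(g) = 5*((g - 14)/(g + 19)) = 5*((-14 + g)/(19 + g)) = 5*(-14 + g)/(19 + g))
z(B) = 3 - 2*B² - 5*(-14 + B)/(19 + B) (z(B) = 3 - ((B² + B*B) + 5*(-14 + B)/(19 + B)) = 3 - ((B² + B²) + 5*(-14 + B)/(19 + B)) = 3 - (2*B² + 5*(-14 + B)/(19 + B)) = 3 + (-2*B² - 5*(-14 + B)/(19 + B)) = 3 - 2*B² - 5*(-14 + B)/(19 + B))
-z(Z(17, -4)) = -(70 - 5*((-4)² - 1*17) + (3 - 2*((-4)² - 1*17)²)*(19 + ((-4)² - 1*17)))/(19 + ((-4)² - 1*17)) = -(70 - 5*(16 - 17) + (3 - 2*(16 - 17)²)*(19 + (16 - 17)))/(19 + (16 - 17)) = -(70 - 5*(-1) + (3 - 2*(-1)²)*(19 - 1))/(19 - 1) = -(70 + 5 + (3 - 2*1)*18)/18 = -(70 + 5 + (3 - 2)*18)/18 = -(70 + 5 + 1*18)/18 = -(70 + 5 + 18)/18 = -93/18 = -1*31/6 = -31/6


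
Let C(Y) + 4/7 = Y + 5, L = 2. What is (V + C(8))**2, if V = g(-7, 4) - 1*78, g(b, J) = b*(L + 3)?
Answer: 495616/49 ≈ 10115.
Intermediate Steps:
g(b, J) = 5*b (g(b, J) = b*(2 + 3) = b*5 = 5*b)
C(Y) = 31/7 + Y (C(Y) = -4/7 + (Y + 5) = -4/7 + (5 + Y) = 31/7 + Y)
V = -113 (V = 5*(-7) - 1*78 = -35 - 78 = -113)
(V + C(8))**2 = (-113 + (31/7 + 8))**2 = (-113 + 87/7)**2 = (-704/7)**2 = 495616/49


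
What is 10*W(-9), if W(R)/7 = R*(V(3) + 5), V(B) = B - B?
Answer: -3150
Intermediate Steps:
V(B) = 0
W(R) = 35*R (W(R) = 7*(R*(0 + 5)) = 7*(R*5) = 7*(5*R) = 35*R)
10*W(-9) = 10*(35*(-9)) = 10*(-315) = -3150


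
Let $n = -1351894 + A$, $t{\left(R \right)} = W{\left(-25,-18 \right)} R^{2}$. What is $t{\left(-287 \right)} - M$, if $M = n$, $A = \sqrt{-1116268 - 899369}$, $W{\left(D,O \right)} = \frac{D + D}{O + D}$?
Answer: $\frac{62249892}{43} - i \sqrt{2015637} \approx 1.4477 \cdot 10^{6} - 1419.7 i$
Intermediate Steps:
$W{\left(D,O \right)} = \frac{2 D}{D + O}$
$A = i \sqrt{2015637}$ ($A = \sqrt{-2015637} = i \sqrt{2015637} \approx 1419.7 i$)
$t{\left(R \right)} = \frac{50 R^{2}}{43}$ ($t{\left(R \right)} = 2 \left(-25\right) \frac{1}{-25 - 18} R^{2} = 2 \left(-25\right) \frac{1}{-43} R^{2} = 2 \left(-25\right) \left(- \frac{1}{43}\right) R^{2} = \frac{50 R^{2}}{43}$)
$n = -1351894 + i \sqrt{2015637} \approx -1.3519 \cdot 10^{6} + 1419.7 i$
$M = -1351894 + i \sqrt{2015637} \approx -1.3519 \cdot 10^{6} + 1419.7 i$
$t{\left(-287 \right)} - M = \frac{50 \left(-287\right)^{2}}{43} - \left(-1351894 + i \sqrt{2015637}\right) = \frac{50}{43} \cdot 82369 + \left(1351894 - i \sqrt{2015637}\right) = \frac{4118450}{43} + \left(1351894 - i \sqrt{2015637}\right) = \frac{62249892}{43} - i \sqrt{2015637}$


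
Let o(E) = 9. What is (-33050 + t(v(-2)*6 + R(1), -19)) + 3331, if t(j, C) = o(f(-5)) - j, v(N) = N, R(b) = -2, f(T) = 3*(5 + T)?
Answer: -29696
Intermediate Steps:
f(T) = 15 + 3*T
t(j, C) = 9 - j
(-33050 + t(v(-2)*6 + R(1), -19)) + 3331 = (-33050 + (9 - (-2*6 - 2))) + 3331 = (-33050 + (9 - (-12 - 2))) + 3331 = (-33050 + (9 - 1*(-14))) + 3331 = (-33050 + (9 + 14)) + 3331 = (-33050 + 23) + 3331 = -33027 + 3331 = -29696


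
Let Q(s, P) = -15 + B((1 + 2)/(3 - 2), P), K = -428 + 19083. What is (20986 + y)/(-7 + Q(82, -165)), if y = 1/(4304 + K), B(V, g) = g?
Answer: -481817575/4293333 ≈ -112.22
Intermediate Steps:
K = 18655
y = 1/22959 (y = 1/(4304 + 18655) = 1/22959 ≈ 4.3556e-5)
Q(s, P) = -15 + P
(20986 + y)/(-7 + Q(82, -165)) = (20986 + 1/22959)/(-7 + (-15 - 165)) = 481817575/(22959*(-7 - 180)) = (481817575/22959)/(-187) = (481817575/22959)*(-1/187) = -481817575/4293333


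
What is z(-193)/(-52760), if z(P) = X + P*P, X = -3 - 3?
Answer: -37243/52760 ≈ -0.70589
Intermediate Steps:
X = -6
z(P) = -6 + P² (z(P) = -6 + P*P = -6 + P²)
z(-193)/(-52760) = (-6 + (-193)²)/(-52760) = (-6 + 37249)*(-1/52760) = 37243*(-1/52760) = -37243/52760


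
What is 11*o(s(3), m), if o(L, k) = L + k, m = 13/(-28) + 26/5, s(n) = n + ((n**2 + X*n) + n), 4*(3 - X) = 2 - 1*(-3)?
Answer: 19239/70 ≈ 274.84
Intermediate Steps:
X = 7/4 (X = 3 - (2 - 1*(-3))/4 = 3 - (2 + 3)/4 = 3 - 1/4*5 = 3 - 5/4 = 7/4 ≈ 1.7500)
s(n) = n**2 + 15*n/4 (s(n) = n + ((n**2 + 7*n/4) + n) = n + (n**2 + 11*n/4) = n**2 + 15*n/4)
m = 663/140 (m = 13*(-1/28) + 26*(1/5) = -13/28 + 26/5 = 663/140 ≈ 4.7357)
11*o(s(3), m) = 11*((1/4)*3*(15 + 4*3) + 663/140) = 11*((1/4)*3*(15 + 12) + 663/140) = 11*((1/4)*3*27 + 663/140) = 11*(81/4 + 663/140) = 11*(1749/70) = 19239/70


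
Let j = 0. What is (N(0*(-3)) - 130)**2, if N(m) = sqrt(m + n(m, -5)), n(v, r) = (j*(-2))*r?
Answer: 16900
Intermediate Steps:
n(v, r) = 0 (n(v, r) = (0*(-2))*r = 0*r = 0)
N(m) = sqrt(m) (N(m) = sqrt(m + 0) = sqrt(m))
(N(0*(-3)) - 130)**2 = (sqrt(0*(-3)) - 130)**2 = (sqrt(0) - 130)**2 = (0 - 130)**2 = (-130)**2 = 16900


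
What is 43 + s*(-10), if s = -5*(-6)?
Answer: -257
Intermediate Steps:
s = 30
43 + s*(-10) = 43 + 30*(-10) = 43 - 300 = -257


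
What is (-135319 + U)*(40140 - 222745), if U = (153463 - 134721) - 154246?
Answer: 49453633915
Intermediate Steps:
U = -135504 (U = 18742 - 154246 = -135504)
(-135319 + U)*(40140 - 222745) = (-135319 - 135504)*(40140 - 222745) = -270823*(-182605) = 49453633915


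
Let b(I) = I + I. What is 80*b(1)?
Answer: 160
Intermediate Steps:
b(I) = 2*I
80*b(1) = 80*(2*1) = 80*2 = 160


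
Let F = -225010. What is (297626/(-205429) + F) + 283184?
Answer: 1707189860/29347 ≈ 58173.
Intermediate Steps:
(297626/(-205429) + F) + 283184 = (297626/(-205429) - 225010) + 283184 = (297626*(-1/205429) - 225010) + 283184 = (-42518/29347 - 225010) + 283184 = -6603410988/29347 + 283184 = 1707189860/29347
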